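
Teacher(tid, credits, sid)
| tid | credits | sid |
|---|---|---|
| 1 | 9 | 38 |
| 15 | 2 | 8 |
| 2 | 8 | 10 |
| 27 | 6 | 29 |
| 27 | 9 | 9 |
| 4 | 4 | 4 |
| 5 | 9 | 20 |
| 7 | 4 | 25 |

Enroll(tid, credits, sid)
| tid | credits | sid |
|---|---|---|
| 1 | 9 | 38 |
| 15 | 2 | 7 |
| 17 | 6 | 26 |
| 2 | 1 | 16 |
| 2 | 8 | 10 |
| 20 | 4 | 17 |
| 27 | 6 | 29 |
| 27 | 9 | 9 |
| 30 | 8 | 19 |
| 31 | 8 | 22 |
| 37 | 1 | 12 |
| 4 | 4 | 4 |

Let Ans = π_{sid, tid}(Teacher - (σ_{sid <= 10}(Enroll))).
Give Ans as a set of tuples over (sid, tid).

{(20, 5), (25, 7), (29, 27), (38, 1), (8, 15)}

Selection sid <= 10: {(15, 2, 7), (2, 8, 10), (27, 9, 9), (4, 4, 4)}
Set difference of the two operands is {(1, 9, 38), (15, 2, 8), (27, 6, 29), (5, 9, 20), (7, 4, 25)}.
π_{sid, tid} gives {(20, 5), (25, 7), (29, 27), (38, 1), (8, 15)}.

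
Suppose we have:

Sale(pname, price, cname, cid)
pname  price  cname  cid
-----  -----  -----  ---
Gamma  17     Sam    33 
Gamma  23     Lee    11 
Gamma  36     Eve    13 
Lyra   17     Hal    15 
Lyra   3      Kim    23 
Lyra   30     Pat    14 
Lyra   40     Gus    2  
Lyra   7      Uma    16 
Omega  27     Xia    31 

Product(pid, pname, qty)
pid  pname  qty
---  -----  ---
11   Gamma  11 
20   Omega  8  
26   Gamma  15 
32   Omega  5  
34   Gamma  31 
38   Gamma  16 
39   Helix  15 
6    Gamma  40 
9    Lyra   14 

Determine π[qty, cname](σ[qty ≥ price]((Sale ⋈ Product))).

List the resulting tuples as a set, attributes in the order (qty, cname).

Sale ⋈ Product (natural join on pname): {(Gamma, 17, Sam, 33, 11, 11), (Gamma, 17, Sam, 33, 26, 15), (Gamma, 17, Sam, 33, 34, 31), (Gamma, 17, Sam, 33, 38, 16), (Gamma, 17, Sam, 33, 6, 40), (Gamma, 23, Lee, 11, 11, 11), (Gamma, 23, Lee, 11, 26, 15), (Gamma, 23, Lee, 11, 34, 31), (Gamma, 23, Lee, 11, 38, 16), (Gamma, 23, Lee, 11, 6, 40), (Gamma, 36, Eve, 13, 11, 11), (Gamma, 36, Eve, 13, 26, 15), (Gamma, 36, Eve, 13, 34, 31), (Gamma, 36, Eve, 13, 38, 16), (Gamma, 36, Eve, 13, 6, 40), (Lyra, 17, Hal, 15, 9, 14), (Lyra, 3, Kim, 23, 9, 14), (Lyra, 30, Pat, 14, 9, 14), (Lyra, 40, Gus, 2, 9, 14), (Lyra, 7, Uma, 16, 9, 14), (Omega, 27, Xia, 31, 20, 8), (Omega, 27, Xia, 31, 32, 5)}
Filtering on qty ≥ price leaves {(Gamma, 17, Sam, 33, 34, 31), (Gamma, 17, Sam, 33, 6, 40), (Gamma, 23, Lee, 11, 34, 31), (Gamma, 23, Lee, 11, 6, 40), (Gamma, 36, Eve, 13, 6, 40), (Lyra, 3, Kim, 23, 9, 14), (Lyra, 7, Uma, 16, 9, 14)}.
π_{qty, cname} gives {(14, Kim), (14, Uma), (31, Lee), (31, Sam), (40, Eve), (40, Lee), (40, Sam)}.

{(14, Kim), (14, Uma), (31, Lee), (31, Sam), (40, Eve), (40, Lee), (40, Sam)}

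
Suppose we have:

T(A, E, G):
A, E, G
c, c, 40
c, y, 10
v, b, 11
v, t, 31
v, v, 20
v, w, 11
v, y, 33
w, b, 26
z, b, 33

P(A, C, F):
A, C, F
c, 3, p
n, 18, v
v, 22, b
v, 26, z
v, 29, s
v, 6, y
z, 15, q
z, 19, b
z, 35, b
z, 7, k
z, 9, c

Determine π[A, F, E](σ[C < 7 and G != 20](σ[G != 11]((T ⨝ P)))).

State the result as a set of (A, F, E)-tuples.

{(c, p, c), (c, p, y), (v, y, t), (v, y, y)}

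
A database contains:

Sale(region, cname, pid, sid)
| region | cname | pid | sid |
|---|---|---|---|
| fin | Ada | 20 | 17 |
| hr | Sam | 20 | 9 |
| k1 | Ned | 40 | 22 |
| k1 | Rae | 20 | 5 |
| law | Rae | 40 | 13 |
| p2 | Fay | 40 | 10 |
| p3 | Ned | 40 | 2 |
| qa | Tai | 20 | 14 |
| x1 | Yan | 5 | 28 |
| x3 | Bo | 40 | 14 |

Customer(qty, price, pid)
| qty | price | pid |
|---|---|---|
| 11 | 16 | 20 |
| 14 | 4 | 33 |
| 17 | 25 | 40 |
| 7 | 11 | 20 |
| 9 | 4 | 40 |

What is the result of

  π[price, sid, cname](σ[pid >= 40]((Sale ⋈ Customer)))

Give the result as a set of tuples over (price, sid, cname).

Natural join on pid: {(fin, Ada, 20, 17, 11, 16), (fin, Ada, 20, 17, 7, 11), (hr, Sam, 20, 9, 11, 16), (hr, Sam, 20, 9, 7, 11), (k1, Ned, 40, 22, 17, 25), (k1, Ned, 40, 22, 9, 4), (k1, Rae, 20, 5, 11, 16), (k1, Rae, 20, 5, 7, 11), (law, Rae, 40, 13, 17, 25), (law, Rae, 40, 13, 9, 4), (p2, Fay, 40, 10, 17, 25), (p2, Fay, 40, 10, 9, 4), (p3, Ned, 40, 2, 17, 25), (p3, Ned, 40, 2, 9, 4), (qa, Tai, 20, 14, 11, 16), (qa, Tai, 20, 14, 7, 11), (x3, Bo, 40, 14, 17, 25), (x3, Bo, 40, 14, 9, 4)}
Apply σ_{pid >= 40}; surviving tuples: {(k1, Ned, 40, 22, 17, 25), (k1, Ned, 40, 22, 9, 4), (law, Rae, 40, 13, 17, 25), (law, Rae, 40, 13, 9, 4), (p2, Fay, 40, 10, 17, 25), (p2, Fay, 40, 10, 9, 4), (p3, Ned, 40, 2, 17, 25), (p3, Ned, 40, 2, 9, 4), (x3, Bo, 40, 14, 17, 25), (x3, Bo, 40, 14, 9, 4)}
π[price, sid, cname]: project onto (price, sid, cname) → {(25, 10, Fay), (25, 13, Rae), (25, 14, Bo), (25, 2, Ned), (25, 22, Ned), (4, 10, Fay), (4, 13, Rae), (4, 14, Bo), (4, 2, Ned), (4, 22, Ned)}

{(25, 10, Fay), (25, 13, Rae), (25, 14, Bo), (25, 2, Ned), (25, 22, Ned), (4, 10, Fay), (4, 13, Rae), (4, 14, Bo), (4, 2, Ned), (4, 22, Ned)}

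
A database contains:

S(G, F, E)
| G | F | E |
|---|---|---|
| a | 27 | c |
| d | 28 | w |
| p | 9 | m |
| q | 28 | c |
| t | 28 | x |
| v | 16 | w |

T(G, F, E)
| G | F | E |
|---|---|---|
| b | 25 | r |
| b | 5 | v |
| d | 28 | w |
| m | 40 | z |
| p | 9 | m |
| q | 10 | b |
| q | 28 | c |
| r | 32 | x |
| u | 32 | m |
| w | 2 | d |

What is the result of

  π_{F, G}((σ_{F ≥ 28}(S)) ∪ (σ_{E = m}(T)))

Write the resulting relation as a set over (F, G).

σ[F ≥ 28]: keep tuples satisfying F ≥ 28 → {(d, 28, w), (q, 28, c), (t, 28, x)}
σ[E = m]: keep tuples satisfying E = m → {(p, 9, m), (u, 32, m)}
Union: {(d, 28, w), (q, 28, c), (t, 28, x)} with {(p, 9, m), (u, 32, m)} → {(d, 28, w), (p, 9, m), (q, 28, c), (t, 28, x), (u, 32, m)}
π_{F, G} gives {(28, d), (28, q), (28, t), (32, u), (9, p)}.

{(28, d), (28, q), (28, t), (32, u), (9, p)}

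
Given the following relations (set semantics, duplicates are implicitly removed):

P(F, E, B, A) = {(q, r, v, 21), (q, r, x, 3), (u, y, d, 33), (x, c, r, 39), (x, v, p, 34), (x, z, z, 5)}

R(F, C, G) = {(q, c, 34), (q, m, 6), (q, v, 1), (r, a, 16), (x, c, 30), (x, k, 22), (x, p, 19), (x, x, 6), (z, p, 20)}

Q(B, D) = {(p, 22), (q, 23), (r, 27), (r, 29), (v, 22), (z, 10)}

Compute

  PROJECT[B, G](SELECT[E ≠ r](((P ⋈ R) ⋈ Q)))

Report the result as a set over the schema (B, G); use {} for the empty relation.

{(p, 19), (p, 22), (p, 30), (p, 6), (r, 19), (r, 22), (r, 30), (r, 6), (z, 19), (z, 22), (z, 30), (z, 6)}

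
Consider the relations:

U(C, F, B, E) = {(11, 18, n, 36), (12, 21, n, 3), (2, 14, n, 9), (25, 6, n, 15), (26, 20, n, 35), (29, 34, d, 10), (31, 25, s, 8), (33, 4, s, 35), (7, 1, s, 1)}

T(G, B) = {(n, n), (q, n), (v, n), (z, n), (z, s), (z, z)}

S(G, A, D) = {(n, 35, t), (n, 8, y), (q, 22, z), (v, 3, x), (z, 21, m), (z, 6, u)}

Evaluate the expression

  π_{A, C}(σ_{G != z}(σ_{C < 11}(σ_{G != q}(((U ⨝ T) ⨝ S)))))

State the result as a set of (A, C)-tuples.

{(3, 2), (35, 2), (8, 2)}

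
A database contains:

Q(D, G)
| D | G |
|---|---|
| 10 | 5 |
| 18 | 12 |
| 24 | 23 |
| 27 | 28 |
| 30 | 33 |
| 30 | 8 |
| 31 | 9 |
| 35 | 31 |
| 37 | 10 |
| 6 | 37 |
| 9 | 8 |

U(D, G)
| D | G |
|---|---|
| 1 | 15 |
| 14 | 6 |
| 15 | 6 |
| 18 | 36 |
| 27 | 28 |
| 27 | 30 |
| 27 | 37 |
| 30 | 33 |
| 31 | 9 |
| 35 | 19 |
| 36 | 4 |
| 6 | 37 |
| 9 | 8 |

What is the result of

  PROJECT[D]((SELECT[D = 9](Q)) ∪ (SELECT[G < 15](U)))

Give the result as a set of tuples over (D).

Filtering on D = 9 leaves {(9, 8)}.
Filtering on G < 15 leaves {(14, 6), (15, 6), (31, 9), (36, 4), (9, 8)}.
Set union of the two operands is {(14, 6), (15, 6), (31, 9), (36, 4), (9, 8)}.
π_{D} gives {14, 15, 31, 36, 9}.

{14, 15, 31, 36, 9}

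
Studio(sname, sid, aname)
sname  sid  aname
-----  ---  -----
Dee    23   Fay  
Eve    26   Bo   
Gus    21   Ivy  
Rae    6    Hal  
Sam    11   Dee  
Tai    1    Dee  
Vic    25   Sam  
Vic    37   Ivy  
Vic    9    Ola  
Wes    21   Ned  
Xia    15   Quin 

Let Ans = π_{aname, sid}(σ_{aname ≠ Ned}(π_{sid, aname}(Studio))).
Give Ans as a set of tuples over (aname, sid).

Keep only column(s) sid, aname: {(1, Dee), (11, Dee), (15, Quin), (21, Ivy), (21, Ned), (23, Fay), (25, Sam), (26, Bo), (37, Ivy), (6, Hal), (9, Ola)}
Selection aname ≠ Ned: {(1, Dee), (11, Dee), (15, Quin), (21, Ivy), (23, Fay), (25, Sam), (26, Bo), (37, Ivy), (6, Hal), (9, Ola)}
Keep only column(s) aname, sid: {(Bo, 26), (Dee, 1), (Dee, 11), (Fay, 23), (Hal, 6), (Ivy, 21), (Ivy, 37), (Ola, 9), (Quin, 15), (Sam, 25)}

{(Bo, 26), (Dee, 1), (Dee, 11), (Fay, 23), (Hal, 6), (Ivy, 21), (Ivy, 37), (Ola, 9), (Quin, 15), (Sam, 25)}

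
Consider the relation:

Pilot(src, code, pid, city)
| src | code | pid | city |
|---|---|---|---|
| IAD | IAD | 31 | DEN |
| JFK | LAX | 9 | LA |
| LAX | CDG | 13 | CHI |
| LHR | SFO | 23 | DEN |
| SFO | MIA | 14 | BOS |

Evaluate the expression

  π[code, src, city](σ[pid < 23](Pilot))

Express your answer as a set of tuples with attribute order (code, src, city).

σ[pid < 23]: keep tuples satisfying pid < 23 → {(JFK, LAX, 9, LA), (LAX, CDG, 13, CHI), (SFO, MIA, 14, BOS)}
Projecting to code, src, city: {(CDG, LAX, CHI), (LAX, JFK, LA), (MIA, SFO, BOS)}

{(CDG, LAX, CHI), (LAX, JFK, LA), (MIA, SFO, BOS)}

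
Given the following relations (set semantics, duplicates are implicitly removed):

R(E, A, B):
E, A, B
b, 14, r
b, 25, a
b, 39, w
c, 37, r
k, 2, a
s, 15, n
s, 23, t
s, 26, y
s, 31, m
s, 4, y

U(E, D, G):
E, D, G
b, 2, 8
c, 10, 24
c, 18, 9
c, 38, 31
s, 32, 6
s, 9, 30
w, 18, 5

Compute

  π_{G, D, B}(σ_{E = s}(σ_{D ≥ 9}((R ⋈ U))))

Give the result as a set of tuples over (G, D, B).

Natural join on E: {(b, 14, r, 2, 8), (b, 25, a, 2, 8), (b, 39, w, 2, 8), (c, 37, r, 10, 24), (c, 37, r, 18, 9), (c, 37, r, 38, 31), (s, 15, n, 32, 6), (s, 15, n, 9, 30), (s, 23, t, 32, 6), (s, 23, t, 9, 30), (s, 26, y, 32, 6), (s, 26, y, 9, 30), (s, 31, m, 32, 6), (s, 31, m, 9, 30), (s, 4, y, 32, 6), (s, 4, y, 9, 30)}
Apply σ_{D ≥ 9}; surviving tuples: {(c, 37, r, 10, 24), (c, 37, r, 18, 9), (c, 37, r, 38, 31), (s, 15, n, 32, 6), (s, 15, n, 9, 30), (s, 23, t, 32, 6), (s, 23, t, 9, 30), (s, 26, y, 32, 6), (s, 26, y, 9, 30), (s, 31, m, 32, 6), (s, 31, m, 9, 30), (s, 4, y, 32, 6), (s, 4, y, 9, 30)}
Apply σ_{E = s}; surviving tuples: {(s, 15, n, 32, 6), (s, 15, n, 9, 30), (s, 23, t, 32, 6), (s, 23, t, 9, 30), (s, 26, y, 32, 6), (s, 26, y, 9, 30), (s, 31, m, 32, 6), (s, 31, m, 9, 30), (s, 4, y, 32, 6), (s, 4, y, 9, 30)}
Keep only column(s) G, D, B (2 duplicate(s) eliminated): {(30, 9, m), (30, 9, n), (30, 9, t), (30, 9, y), (6, 32, m), (6, 32, n), (6, 32, t), (6, 32, y)}

{(30, 9, m), (30, 9, n), (30, 9, t), (30, 9, y), (6, 32, m), (6, 32, n), (6, 32, t), (6, 32, y)}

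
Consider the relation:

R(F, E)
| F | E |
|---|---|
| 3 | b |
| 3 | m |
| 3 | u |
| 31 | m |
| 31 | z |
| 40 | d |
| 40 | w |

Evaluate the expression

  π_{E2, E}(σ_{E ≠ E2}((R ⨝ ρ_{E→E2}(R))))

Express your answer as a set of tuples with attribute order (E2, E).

{(b, m), (b, u), (d, w), (m, b), (m, u), (m, z), (u, b), (u, m), (w, d), (z, m)}

ρ[E→E2]: schema becomes (F, E2); tuples unchanged.
Joining R and ρ_{E→E2}(R) on F yields {(3, b, b), (3, b, m), (3, b, u), (3, m, b), (3, m, m), (3, m, u), (3, u, b), (3, u, m), (3, u, u), (31, m, m), (31, m, z), (31, z, m), (31, z, z), (40, d, d), (40, d, w), (40, w, d), (40, w, w)}.
Selection E ≠ E2: {(3, b, m), (3, b, u), (3, m, b), (3, m, u), (3, u, b), (3, u, m), (31, m, z), (31, z, m), (40, d, w), (40, w, d)}
Keep only column(s) E2, E: {(b, m), (b, u), (d, w), (m, b), (m, u), (m, z), (u, b), (u, m), (w, d), (z, m)}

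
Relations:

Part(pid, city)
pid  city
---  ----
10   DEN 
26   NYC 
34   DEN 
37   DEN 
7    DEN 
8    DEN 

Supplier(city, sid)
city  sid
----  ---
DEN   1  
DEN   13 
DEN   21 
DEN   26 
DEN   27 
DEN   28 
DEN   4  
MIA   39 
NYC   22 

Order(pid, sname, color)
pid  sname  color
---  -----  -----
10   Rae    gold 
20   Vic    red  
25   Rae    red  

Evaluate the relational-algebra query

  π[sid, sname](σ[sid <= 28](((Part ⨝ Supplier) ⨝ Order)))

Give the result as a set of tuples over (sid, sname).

Part ⋈ Supplier (natural join on city): {(10, DEN, 1), (10, DEN, 13), (10, DEN, 21), (10, DEN, 26), (10, DEN, 27), (10, DEN, 28), (10, DEN, 4), (26, NYC, 22), (34, DEN, 1), (34, DEN, 13), (34, DEN, 21), (34, DEN, 26), (34, DEN, 27), (34, DEN, 28), (34, DEN, 4), (37, DEN, 1), (37, DEN, 13), (37, DEN, 21), (37, DEN, 26), (37, DEN, 27), (37, DEN, 28), (37, DEN, 4), (7, DEN, 1), (7, DEN, 13), (7, DEN, 21), (7, DEN, 26), (7, DEN, 27), (7, DEN, 28), (7, DEN, 4), (8, DEN, 1), (8, DEN, 13), (8, DEN, 21), (8, DEN, 26), (8, DEN, 27), (8, DEN, 28), (8, DEN, 4)}
(Part ⨝ Supplier) ⋈ Order (natural join on pid): {(10, DEN, 1, Rae, gold), (10, DEN, 13, Rae, gold), (10, DEN, 21, Rae, gold), (10, DEN, 26, Rae, gold), (10, DEN, 27, Rae, gold), (10, DEN, 28, Rae, gold), (10, DEN, 4, Rae, gold)}
Selection sid <= 28: {(10, DEN, 1, Rae, gold), (10, DEN, 13, Rae, gold), (10, DEN, 21, Rae, gold), (10, DEN, 26, Rae, gold), (10, DEN, 27, Rae, gold), (10, DEN, 28, Rae, gold), (10, DEN, 4, Rae, gold)}
π_{sid, sname} gives {(1, Rae), (13, Rae), (21, Rae), (26, Rae), (27, Rae), (28, Rae), (4, Rae)}.

{(1, Rae), (13, Rae), (21, Rae), (26, Rae), (27, Rae), (28, Rae), (4, Rae)}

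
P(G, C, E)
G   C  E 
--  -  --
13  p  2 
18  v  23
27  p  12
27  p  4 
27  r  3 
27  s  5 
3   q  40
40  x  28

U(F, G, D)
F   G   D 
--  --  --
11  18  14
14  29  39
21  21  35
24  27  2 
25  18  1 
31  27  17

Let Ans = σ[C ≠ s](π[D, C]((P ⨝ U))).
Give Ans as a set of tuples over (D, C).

{(1, v), (14, v), (17, p), (17, r), (2, p), (2, r)}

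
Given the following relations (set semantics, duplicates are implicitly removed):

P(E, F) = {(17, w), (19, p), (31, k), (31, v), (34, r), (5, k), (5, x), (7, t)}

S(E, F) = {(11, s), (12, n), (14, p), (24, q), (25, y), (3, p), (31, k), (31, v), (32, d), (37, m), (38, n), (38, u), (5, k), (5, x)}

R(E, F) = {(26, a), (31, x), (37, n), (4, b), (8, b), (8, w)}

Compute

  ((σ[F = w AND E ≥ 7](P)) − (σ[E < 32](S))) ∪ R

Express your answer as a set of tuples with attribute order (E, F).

σ[F = w AND E ≥ 7]: keep tuples satisfying F = w AND E ≥ 7 → {(17, w)}
σ[E < 32]: keep tuples satisfying E < 32 → {(11, s), (12, n), (14, p), (24, q), (25, y), (3, p), (31, k), (31, v), (5, k), (5, x)}
Set difference of the two operands is {(17, w)}.
Set union of the two operands is {(17, w), (26, a), (31, x), (37, n), (4, b), (8, b), (8, w)}.

{(17, w), (26, a), (31, x), (37, n), (4, b), (8, b), (8, w)}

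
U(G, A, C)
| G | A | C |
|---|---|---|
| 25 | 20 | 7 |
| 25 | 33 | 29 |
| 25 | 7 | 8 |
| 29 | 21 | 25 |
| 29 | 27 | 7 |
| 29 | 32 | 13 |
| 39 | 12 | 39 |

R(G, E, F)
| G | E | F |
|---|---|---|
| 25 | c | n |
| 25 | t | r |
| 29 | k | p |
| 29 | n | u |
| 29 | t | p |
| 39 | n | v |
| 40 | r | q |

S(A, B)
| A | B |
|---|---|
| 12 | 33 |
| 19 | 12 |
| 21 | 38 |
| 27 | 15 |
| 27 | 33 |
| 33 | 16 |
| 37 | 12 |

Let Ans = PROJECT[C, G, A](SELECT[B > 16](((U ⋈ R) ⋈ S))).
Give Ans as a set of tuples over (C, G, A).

{(25, 29, 21), (39, 39, 12), (7, 29, 27)}

Joining U and R on G yields {(25, 20, 7, c, n), (25, 20, 7, t, r), (25, 33, 29, c, n), (25, 33, 29, t, r), (25, 7, 8, c, n), (25, 7, 8, t, r), (29, 21, 25, k, p), (29, 21, 25, n, u), (29, 21, 25, t, p), (29, 27, 7, k, p), (29, 27, 7, n, u), (29, 27, 7, t, p), (29, 32, 13, k, p), (29, 32, 13, n, u), (29, 32, 13, t, p), (39, 12, 39, n, v)}.
Joining (U ⋈ R) and S on A yields {(25, 33, 29, c, n, 16), (25, 33, 29, t, r, 16), (29, 21, 25, k, p, 38), (29, 21, 25, n, u, 38), (29, 21, 25, t, p, 38), (29, 27, 7, k, p, 15), (29, 27, 7, k, p, 33), (29, 27, 7, n, u, 15), (29, 27, 7, n, u, 33), (29, 27, 7, t, p, 15), (29, 27, 7, t, p, 33), (39, 12, 39, n, v, 33)}.
Selection B > 16: {(29, 21, 25, k, p, 38), (29, 21, 25, n, u, 38), (29, 21, 25, t, p, 38), (29, 27, 7, k, p, 33), (29, 27, 7, n, u, 33), (29, 27, 7, t, p, 33), (39, 12, 39, n, v, 33)}
π_{C, G, A} gives {(25, 29, 21), (39, 39, 12), (7, 29, 27)} (4 duplicate(s) eliminated).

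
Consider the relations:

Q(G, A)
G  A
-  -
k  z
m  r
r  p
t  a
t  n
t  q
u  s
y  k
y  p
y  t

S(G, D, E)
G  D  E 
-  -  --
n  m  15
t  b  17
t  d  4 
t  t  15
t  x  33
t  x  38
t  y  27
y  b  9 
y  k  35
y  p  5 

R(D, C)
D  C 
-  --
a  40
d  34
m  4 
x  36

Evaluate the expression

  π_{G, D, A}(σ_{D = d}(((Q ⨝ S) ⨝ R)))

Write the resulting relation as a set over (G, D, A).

{(t, d, a), (t, d, n), (t, d, q)}

Natural join on G: {(t, a, b, 17), (t, a, d, 4), (t, a, t, 15), (t, a, x, 33), (t, a, x, 38), (t, a, y, 27), (t, n, b, 17), (t, n, d, 4), (t, n, t, 15), (t, n, x, 33), (t, n, x, 38), (t, n, y, 27), (t, q, b, 17), (t, q, d, 4), (t, q, t, 15), (t, q, x, 33), (t, q, x, 38), (t, q, y, 27), (y, k, b, 9), (y, k, k, 35), (y, k, p, 5), (y, p, b, 9), (y, p, k, 35), (y, p, p, 5), (y, t, b, 9), (y, t, k, 35), (y, t, p, 5)}
Natural join on D: {(t, a, d, 4, 34), (t, a, x, 33, 36), (t, a, x, 38, 36), (t, n, d, 4, 34), (t, n, x, 33, 36), (t, n, x, 38, 36), (t, q, d, 4, 34), (t, q, x, 33, 36), (t, q, x, 38, 36)}
Filtering on D = d leaves {(t, a, d, 4, 34), (t, n, d, 4, 34), (t, q, d, 4, 34)}.
π[G, D, A]: project onto (G, D, A) → {(t, d, a), (t, d, n), (t, d, q)}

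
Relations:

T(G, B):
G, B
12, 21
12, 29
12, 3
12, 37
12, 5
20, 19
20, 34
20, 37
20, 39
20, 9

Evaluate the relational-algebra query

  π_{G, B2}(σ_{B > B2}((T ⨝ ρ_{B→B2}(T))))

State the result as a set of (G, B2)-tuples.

{(12, 21), (12, 29), (12, 3), (12, 5), (20, 19), (20, 34), (20, 37), (20, 9)}

ρ[B→B2]: schema becomes (G, B2); tuples unchanged.
Natural join on G: {(12, 21, 21), (12, 21, 29), (12, 21, 3), (12, 21, 37), (12, 21, 5), (12, 29, 21), (12, 29, 29), (12, 29, 3), (12, 29, 37), (12, 29, 5), (12, 3, 21), (12, 3, 29), (12, 3, 3), (12, 3, 37), (12, 3, 5), (12, 37, 21), (12, 37, 29), (12, 37, 3), (12, 37, 37), (12, 37, 5), (12, 5, 21), (12, 5, 29), (12, 5, 3), (12, 5, 37), (12, 5, 5), (20, 19, 19), (20, 19, 34), (20, 19, 37), (20, 19, 39), (20, 19, 9), (20, 34, 19), (20, 34, 34), (20, 34, 37), (20, 34, 39), (20, 34, 9), (20, 37, 19), (20, 37, 34), (20, 37, 37), (20, 37, 39), (20, 37, 9), (20, 39, 19), (20, 39, 34), (20, 39, 37), (20, 39, 39), (20, 39, 9), (20, 9, 19), (20, 9, 34), (20, 9, 37), (20, 9, 39), (20, 9, 9)}
Filtering on B > B2 leaves {(12, 21, 3), (12, 21, 5), (12, 29, 21), (12, 29, 3), (12, 29, 5), (12, 37, 21), (12, 37, 29), (12, 37, 3), (12, 37, 5), (12, 5, 3), (20, 19, 9), (20, 34, 19), (20, 34, 9), (20, 37, 19), (20, 37, 34), (20, 37, 9), (20, 39, 19), (20, 39, 34), (20, 39, 37), (20, 39, 9)}.
π[G, B2]: project onto (G, B2) (12 duplicate(s) eliminated) → {(12, 21), (12, 29), (12, 3), (12, 5), (20, 19), (20, 34), (20, 37), (20, 9)}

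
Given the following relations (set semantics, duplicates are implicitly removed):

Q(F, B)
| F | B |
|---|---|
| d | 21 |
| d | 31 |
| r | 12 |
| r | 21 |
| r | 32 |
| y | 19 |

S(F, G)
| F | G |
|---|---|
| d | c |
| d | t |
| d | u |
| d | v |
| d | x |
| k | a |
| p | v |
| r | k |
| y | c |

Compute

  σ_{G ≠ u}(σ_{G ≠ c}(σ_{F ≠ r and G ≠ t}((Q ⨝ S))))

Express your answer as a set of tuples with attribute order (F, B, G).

Natural join on F: {(d, 21, c), (d, 21, t), (d, 21, u), (d, 21, v), (d, 21, x), (d, 31, c), (d, 31, t), (d, 31, u), (d, 31, v), (d, 31, x), (r, 12, k), (r, 21, k), (r, 32, k), (y, 19, c)}
Filtering on F ≠ r and G ≠ t leaves {(d, 21, c), (d, 21, u), (d, 21, v), (d, 21, x), (d, 31, c), (d, 31, u), (d, 31, v), (d, 31, x), (y, 19, c)}.
Filtering on G ≠ c leaves {(d, 21, u), (d, 21, v), (d, 21, x), (d, 31, u), (d, 31, v), (d, 31, x)}.
Filtering on G ≠ u leaves {(d, 21, v), (d, 21, x), (d, 31, v), (d, 31, x)}.

{(d, 21, v), (d, 21, x), (d, 31, v), (d, 31, x)}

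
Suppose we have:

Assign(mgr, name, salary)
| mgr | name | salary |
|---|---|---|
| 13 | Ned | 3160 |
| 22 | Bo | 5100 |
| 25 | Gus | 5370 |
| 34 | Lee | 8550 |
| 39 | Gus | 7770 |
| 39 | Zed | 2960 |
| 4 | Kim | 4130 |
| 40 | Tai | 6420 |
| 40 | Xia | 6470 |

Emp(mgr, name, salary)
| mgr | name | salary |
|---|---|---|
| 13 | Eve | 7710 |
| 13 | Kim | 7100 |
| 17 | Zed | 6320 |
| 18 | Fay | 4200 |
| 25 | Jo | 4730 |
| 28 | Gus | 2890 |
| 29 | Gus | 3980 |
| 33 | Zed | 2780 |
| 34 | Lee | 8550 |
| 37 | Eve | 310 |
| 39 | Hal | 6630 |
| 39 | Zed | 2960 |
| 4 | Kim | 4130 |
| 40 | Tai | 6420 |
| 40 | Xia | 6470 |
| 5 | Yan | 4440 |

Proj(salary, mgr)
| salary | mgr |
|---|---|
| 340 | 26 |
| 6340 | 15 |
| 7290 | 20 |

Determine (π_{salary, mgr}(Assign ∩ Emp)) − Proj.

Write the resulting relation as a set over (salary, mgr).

Taking the intersection: {(34, Lee, 8550), (39, Zed, 2960), (4, Kim, 4130), (40, Tai, 6420), (40, Xia, 6470)}
π[salary, mgr]: project onto (salary, mgr) → {(2960, 39), (4130, 4), (6420, 40), (6470, 40), (8550, 34)}
Taking the difference: {(2960, 39), (4130, 4), (6420, 40), (6470, 40), (8550, 34)}

{(2960, 39), (4130, 4), (6420, 40), (6470, 40), (8550, 34)}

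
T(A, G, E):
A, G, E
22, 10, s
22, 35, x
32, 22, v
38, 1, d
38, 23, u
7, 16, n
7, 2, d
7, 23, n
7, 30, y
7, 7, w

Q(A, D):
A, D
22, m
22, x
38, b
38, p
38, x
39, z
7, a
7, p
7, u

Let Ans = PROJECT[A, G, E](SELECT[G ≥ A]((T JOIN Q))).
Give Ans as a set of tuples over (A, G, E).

{(22, 35, x), (7, 16, n), (7, 23, n), (7, 30, y), (7, 7, w)}

Natural join on A: {(22, 10, s, m), (22, 10, s, x), (22, 35, x, m), (22, 35, x, x), (38, 1, d, b), (38, 1, d, p), (38, 1, d, x), (38, 23, u, b), (38, 23, u, p), (38, 23, u, x), (7, 16, n, a), (7, 16, n, p), (7, 16, n, u), (7, 2, d, a), (7, 2, d, p), (7, 2, d, u), (7, 23, n, a), (7, 23, n, p), (7, 23, n, u), (7, 30, y, a), (7, 30, y, p), (7, 30, y, u), (7, 7, w, a), (7, 7, w, p), (7, 7, w, u)}
σ[G ≥ A]: keep tuples satisfying G ≥ A → {(22, 35, x, m), (22, 35, x, x), (7, 16, n, a), (7, 16, n, p), (7, 16, n, u), (7, 23, n, a), (7, 23, n, p), (7, 23, n, u), (7, 30, y, a), (7, 30, y, p), (7, 30, y, u), (7, 7, w, a), (7, 7, w, p), (7, 7, w, u)}
π[A, G, E]: project onto (A, G, E) (9 duplicate(s) eliminated) → {(22, 35, x), (7, 16, n), (7, 23, n), (7, 30, y), (7, 7, w)}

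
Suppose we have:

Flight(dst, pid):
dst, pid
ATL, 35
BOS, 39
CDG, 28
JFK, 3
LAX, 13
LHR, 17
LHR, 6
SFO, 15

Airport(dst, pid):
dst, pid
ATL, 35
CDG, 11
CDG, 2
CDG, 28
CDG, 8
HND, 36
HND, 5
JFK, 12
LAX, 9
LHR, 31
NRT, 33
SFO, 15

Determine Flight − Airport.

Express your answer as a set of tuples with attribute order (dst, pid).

{(BOS, 39), (JFK, 3), (LAX, 13), (LHR, 17), (LHR, 6)}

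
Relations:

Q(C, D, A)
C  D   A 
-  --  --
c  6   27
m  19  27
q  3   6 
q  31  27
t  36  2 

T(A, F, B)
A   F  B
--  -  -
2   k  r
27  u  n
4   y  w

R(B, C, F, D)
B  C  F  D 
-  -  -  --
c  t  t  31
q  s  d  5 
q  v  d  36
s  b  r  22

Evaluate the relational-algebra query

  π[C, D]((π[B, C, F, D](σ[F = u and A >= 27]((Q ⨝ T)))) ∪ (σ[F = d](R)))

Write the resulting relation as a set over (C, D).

Q ⋈ T (natural join on A): {(c, 6, 27, u, n), (m, 19, 27, u, n), (q, 31, 27, u, n), (t, 36, 2, k, r)}
σ[F = u and A >= 27]: keep tuples satisfying F = u and A >= 27 → {(c, 6, 27, u, n), (m, 19, 27, u, n), (q, 31, 27, u, n)}
Projecting to B, C, F, D: {(n, c, u, 6), (n, m, u, 19), (n, q, u, 31)}
σ[F = d]: keep tuples satisfying F = d → {(q, s, d, 5), (q, v, d, 36)}
Taking the union: {(n, c, u, 6), (n, m, u, 19), (n, q, u, 31), (q, s, d, 5), (q, v, d, 36)}
Projecting to C, D: {(c, 6), (m, 19), (q, 31), (s, 5), (v, 36)}

{(c, 6), (m, 19), (q, 31), (s, 5), (v, 36)}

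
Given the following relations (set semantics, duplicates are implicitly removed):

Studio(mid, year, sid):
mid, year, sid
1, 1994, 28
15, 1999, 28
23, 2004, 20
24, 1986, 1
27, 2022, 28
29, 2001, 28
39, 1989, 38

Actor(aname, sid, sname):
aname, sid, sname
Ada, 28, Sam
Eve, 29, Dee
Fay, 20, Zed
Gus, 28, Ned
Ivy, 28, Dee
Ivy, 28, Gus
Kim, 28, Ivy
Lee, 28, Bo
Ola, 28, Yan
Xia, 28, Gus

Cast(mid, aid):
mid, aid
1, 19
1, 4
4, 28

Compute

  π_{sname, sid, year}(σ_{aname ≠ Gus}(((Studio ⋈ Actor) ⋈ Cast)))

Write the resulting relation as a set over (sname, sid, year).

Natural join on sid: {(1, 1994, 28, Ada, Sam), (1, 1994, 28, Gus, Ned), (1, 1994, 28, Ivy, Dee), (1, 1994, 28, Ivy, Gus), (1, 1994, 28, Kim, Ivy), (1, 1994, 28, Lee, Bo), (1, 1994, 28, Ola, Yan), (1, 1994, 28, Xia, Gus), (15, 1999, 28, Ada, Sam), (15, 1999, 28, Gus, Ned), (15, 1999, 28, Ivy, Dee), (15, 1999, 28, Ivy, Gus), (15, 1999, 28, Kim, Ivy), (15, 1999, 28, Lee, Bo), (15, 1999, 28, Ola, Yan), (15, 1999, 28, Xia, Gus), (23, 2004, 20, Fay, Zed), (27, 2022, 28, Ada, Sam), (27, 2022, 28, Gus, Ned), (27, 2022, 28, Ivy, Dee), (27, 2022, 28, Ivy, Gus), (27, 2022, 28, Kim, Ivy), (27, 2022, 28, Lee, Bo), (27, 2022, 28, Ola, Yan), (27, 2022, 28, Xia, Gus), (29, 2001, 28, Ada, Sam), (29, 2001, 28, Gus, Ned), (29, 2001, 28, Ivy, Dee), (29, 2001, 28, Ivy, Gus), (29, 2001, 28, Kim, Ivy), (29, 2001, 28, Lee, Bo), (29, 2001, 28, Ola, Yan), (29, 2001, 28, Xia, Gus)}
Natural join on mid: {(1, 1994, 28, Ada, Sam, 19), (1, 1994, 28, Ada, Sam, 4), (1, 1994, 28, Gus, Ned, 19), (1, 1994, 28, Gus, Ned, 4), (1, 1994, 28, Ivy, Dee, 19), (1, 1994, 28, Ivy, Dee, 4), (1, 1994, 28, Ivy, Gus, 19), (1, 1994, 28, Ivy, Gus, 4), (1, 1994, 28, Kim, Ivy, 19), (1, 1994, 28, Kim, Ivy, 4), (1, 1994, 28, Lee, Bo, 19), (1, 1994, 28, Lee, Bo, 4), (1, 1994, 28, Ola, Yan, 19), (1, 1994, 28, Ola, Yan, 4), (1, 1994, 28, Xia, Gus, 19), (1, 1994, 28, Xia, Gus, 4)}
Selection aname ≠ Gus: {(1, 1994, 28, Ada, Sam, 19), (1, 1994, 28, Ada, Sam, 4), (1, 1994, 28, Ivy, Dee, 19), (1, 1994, 28, Ivy, Dee, 4), (1, 1994, 28, Ivy, Gus, 19), (1, 1994, 28, Ivy, Gus, 4), (1, 1994, 28, Kim, Ivy, 19), (1, 1994, 28, Kim, Ivy, 4), (1, 1994, 28, Lee, Bo, 19), (1, 1994, 28, Lee, Bo, 4), (1, 1994, 28, Ola, Yan, 19), (1, 1994, 28, Ola, Yan, 4), (1, 1994, 28, Xia, Gus, 19), (1, 1994, 28, Xia, Gus, 4)}
π[sname, sid, year]: project onto (sname, sid, year) (8 duplicate(s) eliminated) → {(Bo, 28, 1994), (Dee, 28, 1994), (Gus, 28, 1994), (Ivy, 28, 1994), (Sam, 28, 1994), (Yan, 28, 1994)}

{(Bo, 28, 1994), (Dee, 28, 1994), (Gus, 28, 1994), (Ivy, 28, 1994), (Sam, 28, 1994), (Yan, 28, 1994)}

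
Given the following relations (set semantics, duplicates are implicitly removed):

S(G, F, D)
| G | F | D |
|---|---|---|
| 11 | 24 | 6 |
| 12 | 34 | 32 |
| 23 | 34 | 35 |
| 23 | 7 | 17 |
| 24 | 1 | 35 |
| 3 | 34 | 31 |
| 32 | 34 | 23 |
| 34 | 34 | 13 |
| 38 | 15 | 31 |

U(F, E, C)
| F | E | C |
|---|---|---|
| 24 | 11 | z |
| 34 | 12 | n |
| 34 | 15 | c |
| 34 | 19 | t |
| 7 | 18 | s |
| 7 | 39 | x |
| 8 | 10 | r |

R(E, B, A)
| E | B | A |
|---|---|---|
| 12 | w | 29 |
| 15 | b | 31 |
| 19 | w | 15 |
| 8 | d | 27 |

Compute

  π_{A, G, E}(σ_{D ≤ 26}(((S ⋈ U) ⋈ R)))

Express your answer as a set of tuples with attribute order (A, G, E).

{(15, 32, 19), (15, 34, 19), (29, 32, 12), (29, 34, 12), (31, 32, 15), (31, 34, 15)}

Joining S and U on F yields {(11, 24, 6, 11, z), (12, 34, 32, 12, n), (12, 34, 32, 15, c), (12, 34, 32, 19, t), (23, 34, 35, 12, n), (23, 34, 35, 15, c), (23, 34, 35, 19, t), (23, 7, 17, 18, s), (23, 7, 17, 39, x), (3, 34, 31, 12, n), (3, 34, 31, 15, c), (3, 34, 31, 19, t), (32, 34, 23, 12, n), (32, 34, 23, 15, c), (32, 34, 23, 19, t), (34, 34, 13, 12, n), (34, 34, 13, 15, c), (34, 34, 13, 19, t)}.
Joining (S ⋈ U) and R on E yields {(12, 34, 32, 12, n, w, 29), (12, 34, 32, 15, c, b, 31), (12, 34, 32, 19, t, w, 15), (23, 34, 35, 12, n, w, 29), (23, 34, 35, 15, c, b, 31), (23, 34, 35, 19, t, w, 15), (3, 34, 31, 12, n, w, 29), (3, 34, 31, 15, c, b, 31), (3, 34, 31, 19, t, w, 15), (32, 34, 23, 12, n, w, 29), (32, 34, 23, 15, c, b, 31), (32, 34, 23, 19, t, w, 15), (34, 34, 13, 12, n, w, 29), (34, 34, 13, 15, c, b, 31), (34, 34, 13, 19, t, w, 15)}.
Filtering on D ≤ 26 leaves {(32, 34, 23, 12, n, w, 29), (32, 34, 23, 15, c, b, 31), (32, 34, 23, 19, t, w, 15), (34, 34, 13, 12, n, w, 29), (34, 34, 13, 15, c, b, 31), (34, 34, 13, 19, t, w, 15)}.
Projecting to A, G, E: {(15, 32, 19), (15, 34, 19), (29, 32, 12), (29, 34, 12), (31, 32, 15), (31, 34, 15)}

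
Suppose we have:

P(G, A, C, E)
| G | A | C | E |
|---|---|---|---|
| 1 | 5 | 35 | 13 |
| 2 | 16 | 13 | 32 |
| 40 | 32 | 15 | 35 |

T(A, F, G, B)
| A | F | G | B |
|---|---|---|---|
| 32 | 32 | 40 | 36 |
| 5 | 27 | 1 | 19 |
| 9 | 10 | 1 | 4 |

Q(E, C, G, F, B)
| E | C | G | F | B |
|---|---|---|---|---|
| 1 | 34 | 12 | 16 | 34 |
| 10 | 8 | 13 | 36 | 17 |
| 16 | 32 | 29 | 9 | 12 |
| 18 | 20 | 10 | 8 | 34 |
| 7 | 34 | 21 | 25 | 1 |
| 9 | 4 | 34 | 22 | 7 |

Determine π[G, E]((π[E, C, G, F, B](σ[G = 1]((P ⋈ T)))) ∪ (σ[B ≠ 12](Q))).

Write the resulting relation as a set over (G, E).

{(1, 13), (10, 18), (12, 1), (13, 10), (21, 7), (34, 9)}

Joining P and T on G, A yields {(1, 5, 35, 13, 27, 19), (40, 32, 15, 35, 32, 36)}.
Filtering on G = 1 leaves {(1, 5, 35, 13, 27, 19)}.
π[E, C, G, F, B]: project onto (E, C, G, F, B) → {(13, 35, 1, 27, 19)}
Filtering on B ≠ 12 leaves {(1, 34, 12, 16, 34), (10, 8, 13, 36, 17), (18, 20, 10, 8, 34), (7, 34, 21, 25, 1), (9, 4, 34, 22, 7)}.
Set union of the two operands is {(1, 34, 12, 16, 34), (10, 8, 13, 36, 17), (13, 35, 1, 27, 19), (18, 20, 10, 8, 34), (7, 34, 21, 25, 1), (9, 4, 34, 22, 7)}.
π[G, E]: project onto (G, E) → {(1, 13), (10, 18), (12, 1), (13, 10), (21, 7), (34, 9)}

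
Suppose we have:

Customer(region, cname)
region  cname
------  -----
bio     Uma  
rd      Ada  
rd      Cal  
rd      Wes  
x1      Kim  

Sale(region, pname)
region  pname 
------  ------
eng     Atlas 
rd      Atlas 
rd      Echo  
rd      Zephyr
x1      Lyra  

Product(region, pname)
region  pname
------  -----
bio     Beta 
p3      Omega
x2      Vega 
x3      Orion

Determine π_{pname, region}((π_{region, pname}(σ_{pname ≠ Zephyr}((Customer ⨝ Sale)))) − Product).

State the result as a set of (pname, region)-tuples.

{(Atlas, rd), (Echo, rd), (Lyra, x1)}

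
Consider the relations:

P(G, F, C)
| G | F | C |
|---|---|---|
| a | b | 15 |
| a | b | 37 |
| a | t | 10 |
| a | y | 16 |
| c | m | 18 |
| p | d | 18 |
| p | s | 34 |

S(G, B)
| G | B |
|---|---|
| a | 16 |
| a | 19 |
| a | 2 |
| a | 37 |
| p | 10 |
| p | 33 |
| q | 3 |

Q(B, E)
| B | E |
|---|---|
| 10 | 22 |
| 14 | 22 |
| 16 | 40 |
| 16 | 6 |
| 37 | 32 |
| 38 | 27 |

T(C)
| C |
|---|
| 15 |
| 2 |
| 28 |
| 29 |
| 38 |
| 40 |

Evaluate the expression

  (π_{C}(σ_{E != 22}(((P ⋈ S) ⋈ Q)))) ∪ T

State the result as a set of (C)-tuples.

P ⋈ S (natural join on G): {(a, b, 15, 16), (a, b, 15, 19), (a, b, 15, 2), (a, b, 15, 37), (a, b, 37, 16), (a, b, 37, 19), (a, b, 37, 2), (a, b, 37, 37), (a, t, 10, 16), (a, t, 10, 19), (a, t, 10, 2), (a, t, 10, 37), (a, y, 16, 16), (a, y, 16, 19), (a, y, 16, 2), (a, y, 16, 37), (p, d, 18, 10), (p, d, 18, 33), (p, s, 34, 10), (p, s, 34, 33)}
(P ⋈ S) ⋈ Q (natural join on B): {(a, b, 15, 16, 40), (a, b, 15, 16, 6), (a, b, 15, 37, 32), (a, b, 37, 16, 40), (a, b, 37, 16, 6), (a, b, 37, 37, 32), (a, t, 10, 16, 40), (a, t, 10, 16, 6), (a, t, 10, 37, 32), (a, y, 16, 16, 40), (a, y, 16, 16, 6), (a, y, 16, 37, 32), (p, d, 18, 10, 22), (p, s, 34, 10, 22)}
Filtering on E != 22 leaves {(a, b, 15, 16, 40), (a, b, 15, 16, 6), (a, b, 15, 37, 32), (a, b, 37, 16, 40), (a, b, 37, 16, 6), (a, b, 37, 37, 32), (a, t, 10, 16, 40), (a, t, 10, 16, 6), (a, t, 10, 37, 32), (a, y, 16, 16, 40), (a, y, 16, 16, 6), (a, y, 16, 37, 32)}.
π[C]: project onto (C) (8 duplicate(s) eliminated) → {10, 15, 16, 37}
Union: {10, 15, 16, 37} with {15, 2, 28, 29, 38, 40} → {10, 15, 16, 2, 28, 29, 37, 38, 40}

{10, 15, 16, 2, 28, 29, 37, 38, 40}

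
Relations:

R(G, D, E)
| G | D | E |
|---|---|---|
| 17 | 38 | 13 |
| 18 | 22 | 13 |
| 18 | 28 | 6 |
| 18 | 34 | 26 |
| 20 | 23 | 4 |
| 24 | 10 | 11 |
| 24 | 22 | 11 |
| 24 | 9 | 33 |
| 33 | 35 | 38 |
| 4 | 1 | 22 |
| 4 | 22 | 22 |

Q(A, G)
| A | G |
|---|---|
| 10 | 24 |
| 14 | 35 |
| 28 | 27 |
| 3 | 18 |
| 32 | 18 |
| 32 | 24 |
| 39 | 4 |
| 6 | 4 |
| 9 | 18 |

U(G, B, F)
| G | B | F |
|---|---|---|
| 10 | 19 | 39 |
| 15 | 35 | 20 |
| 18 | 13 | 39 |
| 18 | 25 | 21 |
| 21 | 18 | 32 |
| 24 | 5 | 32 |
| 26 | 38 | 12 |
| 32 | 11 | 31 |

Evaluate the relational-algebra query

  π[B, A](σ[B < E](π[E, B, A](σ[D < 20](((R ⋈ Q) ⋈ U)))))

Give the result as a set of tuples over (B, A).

{(5, 10), (5, 32)}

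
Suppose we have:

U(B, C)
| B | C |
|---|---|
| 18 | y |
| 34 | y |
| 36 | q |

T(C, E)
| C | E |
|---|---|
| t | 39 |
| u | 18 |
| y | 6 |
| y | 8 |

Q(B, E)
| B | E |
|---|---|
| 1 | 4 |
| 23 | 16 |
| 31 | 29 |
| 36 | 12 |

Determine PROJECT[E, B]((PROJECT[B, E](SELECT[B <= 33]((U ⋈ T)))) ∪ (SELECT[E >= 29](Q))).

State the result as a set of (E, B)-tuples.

Joining U and T on C yields {(18, y, 6), (18, y, 8), (34, y, 6), (34, y, 8)}.
Selection B <= 33: {(18, y, 6), (18, y, 8)}
π[B, E]: project onto (B, E) → {(18, 6), (18, 8)}
Selection E >= 29: {(31, 29)}
Union: {(18, 6), (18, 8)} with {(31, 29)} → {(18, 6), (18, 8), (31, 29)}
π[E, B]: project onto (E, B) → {(29, 31), (6, 18), (8, 18)}

{(29, 31), (6, 18), (8, 18)}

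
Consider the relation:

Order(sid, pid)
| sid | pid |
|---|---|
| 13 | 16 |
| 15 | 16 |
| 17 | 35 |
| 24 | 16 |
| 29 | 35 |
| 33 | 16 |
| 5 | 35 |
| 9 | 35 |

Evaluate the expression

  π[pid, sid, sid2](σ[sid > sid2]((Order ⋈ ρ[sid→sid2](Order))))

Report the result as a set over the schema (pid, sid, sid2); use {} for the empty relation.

ρ[sid→sid2]: schema becomes (sid2, pid); tuples unchanged.
Natural join on pid: {(13, 16, 13), (13, 16, 15), (13, 16, 24), (13, 16, 33), (15, 16, 13), (15, 16, 15), (15, 16, 24), (15, 16, 33), (17, 35, 17), (17, 35, 29), (17, 35, 5), (17, 35, 9), (24, 16, 13), (24, 16, 15), (24, 16, 24), (24, 16, 33), (29, 35, 17), (29, 35, 29), (29, 35, 5), (29, 35, 9), (33, 16, 13), (33, 16, 15), (33, 16, 24), (33, 16, 33), (5, 35, 17), (5, 35, 29), (5, 35, 5), (5, 35, 9), (9, 35, 17), (9, 35, 29), (9, 35, 5), (9, 35, 9)}
Filtering on sid > sid2 leaves {(15, 16, 13), (17, 35, 5), (17, 35, 9), (24, 16, 13), (24, 16, 15), (29, 35, 17), (29, 35, 5), (29, 35, 9), (33, 16, 13), (33, 16, 15), (33, 16, 24), (9, 35, 5)}.
π[pid, sid, sid2]: project onto (pid, sid, sid2) → {(16, 15, 13), (16, 24, 13), (16, 24, 15), (16, 33, 13), (16, 33, 15), (16, 33, 24), (35, 17, 5), (35, 17, 9), (35, 29, 17), (35, 29, 5), (35, 29, 9), (35, 9, 5)}

{(16, 15, 13), (16, 24, 13), (16, 24, 15), (16, 33, 13), (16, 33, 15), (16, 33, 24), (35, 17, 5), (35, 17, 9), (35, 29, 17), (35, 29, 5), (35, 29, 9), (35, 9, 5)}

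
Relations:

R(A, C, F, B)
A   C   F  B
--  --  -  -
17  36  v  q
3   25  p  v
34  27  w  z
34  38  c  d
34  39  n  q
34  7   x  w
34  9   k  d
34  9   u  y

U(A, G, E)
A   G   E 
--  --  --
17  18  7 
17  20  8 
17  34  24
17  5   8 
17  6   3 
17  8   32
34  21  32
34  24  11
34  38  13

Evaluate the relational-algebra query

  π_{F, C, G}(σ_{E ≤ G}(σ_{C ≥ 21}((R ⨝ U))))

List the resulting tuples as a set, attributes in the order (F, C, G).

{(c, 38, 24), (c, 38, 38), (n, 39, 24), (n, 39, 38), (v, 36, 18), (v, 36, 20), (v, 36, 34), (v, 36, 6), (w, 27, 24), (w, 27, 38)}

R ⋈ U (natural join on A): {(17, 36, v, q, 18, 7), (17, 36, v, q, 20, 8), (17, 36, v, q, 34, 24), (17, 36, v, q, 5, 8), (17, 36, v, q, 6, 3), (17, 36, v, q, 8, 32), (34, 27, w, z, 21, 32), (34, 27, w, z, 24, 11), (34, 27, w, z, 38, 13), (34, 38, c, d, 21, 32), (34, 38, c, d, 24, 11), (34, 38, c, d, 38, 13), (34, 39, n, q, 21, 32), (34, 39, n, q, 24, 11), (34, 39, n, q, 38, 13), (34, 7, x, w, 21, 32), (34, 7, x, w, 24, 11), (34, 7, x, w, 38, 13), (34, 9, k, d, 21, 32), (34, 9, k, d, 24, 11), (34, 9, k, d, 38, 13), (34, 9, u, y, 21, 32), (34, 9, u, y, 24, 11), (34, 9, u, y, 38, 13)}
Selection C ≥ 21: {(17, 36, v, q, 18, 7), (17, 36, v, q, 20, 8), (17, 36, v, q, 34, 24), (17, 36, v, q, 5, 8), (17, 36, v, q, 6, 3), (17, 36, v, q, 8, 32), (34, 27, w, z, 21, 32), (34, 27, w, z, 24, 11), (34, 27, w, z, 38, 13), (34, 38, c, d, 21, 32), (34, 38, c, d, 24, 11), (34, 38, c, d, 38, 13), (34, 39, n, q, 21, 32), (34, 39, n, q, 24, 11), (34, 39, n, q, 38, 13)}
Selection E ≤ G: {(17, 36, v, q, 18, 7), (17, 36, v, q, 20, 8), (17, 36, v, q, 34, 24), (17, 36, v, q, 6, 3), (34, 27, w, z, 24, 11), (34, 27, w, z, 38, 13), (34, 38, c, d, 24, 11), (34, 38, c, d, 38, 13), (34, 39, n, q, 24, 11), (34, 39, n, q, 38, 13)}
Keep only column(s) F, C, G: {(c, 38, 24), (c, 38, 38), (n, 39, 24), (n, 39, 38), (v, 36, 18), (v, 36, 20), (v, 36, 34), (v, 36, 6), (w, 27, 24), (w, 27, 38)}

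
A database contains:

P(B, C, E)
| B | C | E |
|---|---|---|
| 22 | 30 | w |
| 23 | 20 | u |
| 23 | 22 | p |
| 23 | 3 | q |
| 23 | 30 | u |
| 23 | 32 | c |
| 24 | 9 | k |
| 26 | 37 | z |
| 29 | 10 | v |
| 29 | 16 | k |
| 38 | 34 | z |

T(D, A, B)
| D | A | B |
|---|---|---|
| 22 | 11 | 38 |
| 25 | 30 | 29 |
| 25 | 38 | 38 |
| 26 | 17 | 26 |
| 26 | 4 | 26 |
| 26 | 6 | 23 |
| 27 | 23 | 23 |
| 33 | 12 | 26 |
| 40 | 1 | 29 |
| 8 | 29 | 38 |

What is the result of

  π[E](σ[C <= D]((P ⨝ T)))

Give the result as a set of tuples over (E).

{k, p, q, u, v}

P ⋈ T (natural join on B): {(23, 20, u, 26, 6), (23, 20, u, 27, 23), (23, 22, p, 26, 6), (23, 22, p, 27, 23), (23, 3, q, 26, 6), (23, 3, q, 27, 23), (23, 30, u, 26, 6), (23, 30, u, 27, 23), (23, 32, c, 26, 6), (23, 32, c, 27, 23), (26, 37, z, 26, 17), (26, 37, z, 26, 4), (26, 37, z, 33, 12), (29, 10, v, 25, 30), (29, 10, v, 40, 1), (29, 16, k, 25, 30), (29, 16, k, 40, 1), (38, 34, z, 22, 11), (38, 34, z, 25, 38), (38, 34, z, 8, 29)}
Selection C <= D: {(23, 20, u, 26, 6), (23, 20, u, 27, 23), (23, 22, p, 26, 6), (23, 22, p, 27, 23), (23, 3, q, 26, 6), (23, 3, q, 27, 23), (29, 10, v, 25, 30), (29, 10, v, 40, 1), (29, 16, k, 25, 30), (29, 16, k, 40, 1)}
Keep only column(s) E (5 duplicate(s) eliminated): {k, p, q, u, v}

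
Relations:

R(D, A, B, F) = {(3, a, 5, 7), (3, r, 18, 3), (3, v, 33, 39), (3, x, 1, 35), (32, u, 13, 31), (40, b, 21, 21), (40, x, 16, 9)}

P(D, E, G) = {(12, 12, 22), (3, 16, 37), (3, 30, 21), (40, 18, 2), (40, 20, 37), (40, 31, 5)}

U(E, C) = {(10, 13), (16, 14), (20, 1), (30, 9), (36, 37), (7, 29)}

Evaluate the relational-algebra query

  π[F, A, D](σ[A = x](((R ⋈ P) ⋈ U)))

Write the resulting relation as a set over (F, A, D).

{(35, x, 3), (9, x, 40)}

Joining R and P on D yields {(3, a, 5, 7, 16, 37), (3, a, 5, 7, 30, 21), (3, r, 18, 3, 16, 37), (3, r, 18, 3, 30, 21), (3, v, 33, 39, 16, 37), (3, v, 33, 39, 30, 21), (3, x, 1, 35, 16, 37), (3, x, 1, 35, 30, 21), (40, b, 21, 21, 18, 2), (40, b, 21, 21, 20, 37), (40, b, 21, 21, 31, 5), (40, x, 16, 9, 18, 2), (40, x, 16, 9, 20, 37), (40, x, 16, 9, 31, 5)}.
Joining (R ⋈ P) and U on E yields {(3, a, 5, 7, 16, 37, 14), (3, a, 5, 7, 30, 21, 9), (3, r, 18, 3, 16, 37, 14), (3, r, 18, 3, 30, 21, 9), (3, v, 33, 39, 16, 37, 14), (3, v, 33, 39, 30, 21, 9), (3, x, 1, 35, 16, 37, 14), (3, x, 1, 35, 30, 21, 9), (40, b, 21, 21, 20, 37, 1), (40, x, 16, 9, 20, 37, 1)}.
Selection A = x: {(3, x, 1, 35, 16, 37, 14), (3, x, 1, 35, 30, 21, 9), (40, x, 16, 9, 20, 37, 1)}
π_{F, A, D} gives {(35, x, 3), (9, x, 40)} (1 duplicate(s) eliminated).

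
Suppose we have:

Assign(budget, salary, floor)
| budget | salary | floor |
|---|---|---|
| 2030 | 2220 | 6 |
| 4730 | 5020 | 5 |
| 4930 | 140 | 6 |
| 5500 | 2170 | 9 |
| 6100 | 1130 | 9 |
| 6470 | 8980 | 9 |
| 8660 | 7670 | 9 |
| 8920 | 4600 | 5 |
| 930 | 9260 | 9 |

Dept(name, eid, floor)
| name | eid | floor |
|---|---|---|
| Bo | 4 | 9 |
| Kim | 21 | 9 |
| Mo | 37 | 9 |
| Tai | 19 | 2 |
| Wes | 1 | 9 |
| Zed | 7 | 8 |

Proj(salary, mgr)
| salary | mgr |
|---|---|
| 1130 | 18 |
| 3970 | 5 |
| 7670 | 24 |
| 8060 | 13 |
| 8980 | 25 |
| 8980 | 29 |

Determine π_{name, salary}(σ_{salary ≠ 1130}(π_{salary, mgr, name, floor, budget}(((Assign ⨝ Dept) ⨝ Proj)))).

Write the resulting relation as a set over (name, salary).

Joining Assign and Dept on floor yields {(5500, 2170, 9, Bo, 4), (5500, 2170, 9, Kim, 21), (5500, 2170, 9, Mo, 37), (5500, 2170, 9, Wes, 1), (6100, 1130, 9, Bo, 4), (6100, 1130, 9, Kim, 21), (6100, 1130, 9, Mo, 37), (6100, 1130, 9, Wes, 1), (6470, 8980, 9, Bo, 4), (6470, 8980, 9, Kim, 21), (6470, 8980, 9, Mo, 37), (6470, 8980, 9, Wes, 1), (8660, 7670, 9, Bo, 4), (8660, 7670, 9, Kim, 21), (8660, 7670, 9, Mo, 37), (8660, 7670, 9, Wes, 1), (930, 9260, 9, Bo, 4), (930, 9260, 9, Kim, 21), (930, 9260, 9, Mo, 37), (930, 9260, 9, Wes, 1)}.
Joining (Assign ⨝ Dept) and Proj on salary yields {(6100, 1130, 9, Bo, 4, 18), (6100, 1130, 9, Kim, 21, 18), (6100, 1130, 9, Mo, 37, 18), (6100, 1130, 9, Wes, 1, 18), (6470, 8980, 9, Bo, 4, 25), (6470, 8980, 9, Bo, 4, 29), (6470, 8980, 9, Kim, 21, 25), (6470, 8980, 9, Kim, 21, 29), (6470, 8980, 9, Mo, 37, 25), (6470, 8980, 9, Mo, 37, 29), (6470, 8980, 9, Wes, 1, 25), (6470, 8980, 9, Wes, 1, 29), (8660, 7670, 9, Bo, 4, 24), (8660, 7670, 9, Kim, 21, 24), (8660, 7670, 9, Mo, 37, 24), (8660, 7670, 9, Wes, 1, 24)}.
Projecting to salary, mgr, name, floor, budget: {(1130, 18, Bo, 9, 6100), (1130, 18, Kim, 9, 6100), (1130, 18, Mo, 9, 6100), (1130, 18, Wes, 9, 6100), (7670, 24, Bo, 9, 8660), (7670, 24, Kim, 9, 8660), (7670, 24, Mo, 9, 8660), (7670, 24, Wes, 9, 8660), (8980, 25, Bo, 9, 6470), (8980, 25, Kim, 9, 6470), (8980, 25, Mo, 9, 6470), (8980, 25, Wes, 9, 6470), (8980, 29, Bo, 9, 6470), (8980, 29, Kim, 9, 6470), (8980, 29, Mo, 9, 6470), (8980, 29, Wes, 9, 6470)}
Selection salary ≠ 1130: {(7670, 24, Bo, 9, 8660), (7670, 24, Kim, 9, 8660), (7670, 24, Mo, 9, 8660), (7670, 24, Wes, 9, 8660), (8980, 25, Bo, 9, 6470), (8980, 25, Kim, 9, 6470), (8980, 25, Mo, 9, 6470), (8980, 25, Wes, 9, 6470), (8980, 29, Bo, 9, 6470), (8980, 29, Kim, 9, 6470), (8980, 29, Mo, 9, 6470), (8980, 29, Wes, 9, 6470)}
Projecting to name, salary (4 duplicate(s) eliminated): {(Bo, 7670), (Bo, 8980), (Kim, 7670), (Kim, 8980), (Mo, 7670), (Mo, 8980), (Wes, 7670), (Wes, 8980)}

{(Bo, 7670), (Bo, 8980), (Kim, 7670), (Kim, 8980), (Mo, 7670), (Mo, 8980), (Wes, 7670), (Wes, 8980)}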